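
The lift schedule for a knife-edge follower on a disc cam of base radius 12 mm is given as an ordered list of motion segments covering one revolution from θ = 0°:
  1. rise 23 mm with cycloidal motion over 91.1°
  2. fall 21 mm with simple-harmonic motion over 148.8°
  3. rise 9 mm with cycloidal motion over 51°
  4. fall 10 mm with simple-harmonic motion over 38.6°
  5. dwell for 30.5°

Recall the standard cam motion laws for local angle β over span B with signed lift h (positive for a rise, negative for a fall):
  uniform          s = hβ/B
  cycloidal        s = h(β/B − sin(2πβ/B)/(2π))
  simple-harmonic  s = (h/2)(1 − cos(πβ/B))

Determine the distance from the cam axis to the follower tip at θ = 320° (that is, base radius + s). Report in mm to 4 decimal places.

seg 1 [0°–91.1°] cycloidal, h=23: full span → s += 23 → s = 23.0000
seg 2 [91.1°–239.9°] simple-harmonic, h=-21: full span → s += -21 → s = 2.0000
seg 3 [239.9°–290.9°] cycloidal, h=9: full span → s += 9 → s = 11.0000
seg 4 [290.9°–329.5°] simple-harmonic, h=-10: θ=320° here. β=29.1, B=38.6. -10/2·(1 − cos(π·0.7539)) = -8.5784 → s = 2.4216
radial distance = base radius + s = 12 + 2.4216 = 14.4216

14.4216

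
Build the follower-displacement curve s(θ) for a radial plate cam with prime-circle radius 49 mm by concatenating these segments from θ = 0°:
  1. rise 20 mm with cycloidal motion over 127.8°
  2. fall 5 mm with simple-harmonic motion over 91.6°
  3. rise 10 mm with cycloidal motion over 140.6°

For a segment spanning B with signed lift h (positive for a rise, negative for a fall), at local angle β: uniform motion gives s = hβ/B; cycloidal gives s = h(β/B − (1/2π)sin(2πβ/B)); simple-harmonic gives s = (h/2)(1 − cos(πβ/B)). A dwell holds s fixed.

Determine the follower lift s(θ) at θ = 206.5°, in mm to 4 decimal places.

seg 1 [0°–127.8°] cycloidal, h=20: full span → s += 20 → s = 20.0000
seg 2 [127.8°–219.4°] simple-harmonic, h=-5: θ=206.5° here. β=78.7, B=91.6. -5/2·(1 − cos(π·0.8592)) = -4.7593 → s = 15.2407

15.2407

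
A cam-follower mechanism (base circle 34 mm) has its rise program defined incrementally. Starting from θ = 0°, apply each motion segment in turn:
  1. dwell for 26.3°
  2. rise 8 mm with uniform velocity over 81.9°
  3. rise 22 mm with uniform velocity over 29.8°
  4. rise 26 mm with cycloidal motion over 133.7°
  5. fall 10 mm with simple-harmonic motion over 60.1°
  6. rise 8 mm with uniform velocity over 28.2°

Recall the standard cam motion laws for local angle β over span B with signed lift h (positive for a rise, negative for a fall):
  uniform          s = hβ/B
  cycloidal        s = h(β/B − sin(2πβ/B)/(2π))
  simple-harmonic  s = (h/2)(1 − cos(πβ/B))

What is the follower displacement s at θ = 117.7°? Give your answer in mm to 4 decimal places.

seg 1 [0°–26.3°] dwell: s stays 0.0000
seg 2 [26.3°–108.2°] uniform, h=8: full span → s += 8 → s = 8.0000
seg 3 [108.2°–138°] uniform, h=22: θ=117.7° here. β=9.5, B=29.8. 22·9.5/29.8 = 7.0134 → s = 15.0134

15.0134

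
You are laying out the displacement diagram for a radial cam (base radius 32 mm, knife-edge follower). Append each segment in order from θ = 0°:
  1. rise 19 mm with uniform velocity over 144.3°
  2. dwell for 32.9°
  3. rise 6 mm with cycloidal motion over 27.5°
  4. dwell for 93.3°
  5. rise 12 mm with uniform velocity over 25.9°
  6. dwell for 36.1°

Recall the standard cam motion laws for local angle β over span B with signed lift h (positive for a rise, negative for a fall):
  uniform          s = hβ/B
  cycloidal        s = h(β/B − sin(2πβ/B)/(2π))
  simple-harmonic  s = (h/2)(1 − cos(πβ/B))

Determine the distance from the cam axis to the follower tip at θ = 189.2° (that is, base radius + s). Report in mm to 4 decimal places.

seg 1 [0°–144.3°] uniform, h=19: full span → s += 19 → s = 19.0000
seg 2 [144.3°–177.2°] dwell: s stays 19.0000
seg 3 [177.2°–204.7°] cycloidal, h=6: θ=189.2° here. β=12, B=27.5. 6·(0.4364 − sin(2π·0.4364)/(2π)) = 2.2465 → s = 21.2465
radial distance = base radius + s = 32 + 21.2465 = 53.2465

53.2465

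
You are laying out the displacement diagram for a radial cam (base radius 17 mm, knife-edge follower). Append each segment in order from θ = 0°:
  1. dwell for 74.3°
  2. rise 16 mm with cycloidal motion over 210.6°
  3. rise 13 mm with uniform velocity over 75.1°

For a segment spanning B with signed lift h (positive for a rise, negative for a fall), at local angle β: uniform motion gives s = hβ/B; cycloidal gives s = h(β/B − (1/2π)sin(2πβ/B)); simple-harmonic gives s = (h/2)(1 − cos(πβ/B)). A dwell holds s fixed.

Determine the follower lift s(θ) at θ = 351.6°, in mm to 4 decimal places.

seg 1 [0°–74.3°] dwell: s stays 0.0000
seg 2 [74.3°–284.9°] cycloidal, h=16: full span → s += 16 → s = 16.0000
seg 3 [284.9°–360°] uniform, h=13: θ=351.6° here. β=66.7, B=75.1. 13·66.7/75.1 = 11.5459 → s = 27.5459

27.5459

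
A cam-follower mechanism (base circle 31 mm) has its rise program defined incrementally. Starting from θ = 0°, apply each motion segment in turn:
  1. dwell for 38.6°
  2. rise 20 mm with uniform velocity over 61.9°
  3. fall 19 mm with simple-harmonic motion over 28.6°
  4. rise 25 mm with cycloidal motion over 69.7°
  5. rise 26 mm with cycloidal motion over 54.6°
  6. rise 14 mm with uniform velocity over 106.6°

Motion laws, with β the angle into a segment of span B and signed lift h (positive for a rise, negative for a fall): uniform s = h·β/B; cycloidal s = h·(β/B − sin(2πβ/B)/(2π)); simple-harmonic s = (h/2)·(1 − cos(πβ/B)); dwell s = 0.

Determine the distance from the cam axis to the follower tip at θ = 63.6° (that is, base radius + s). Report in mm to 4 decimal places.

seg 1 [0°–38.6°] dwell: s stays 0.0000
seg 2 [38.6°–100.5°] uniform, h=20: θ=63.6° here. β=25, B=61.9. 20·25/61.9 = 8.0775 → s = 8.0775
radial distance = base radius + s = 31 + 8.0775 = 39.0775

39.0775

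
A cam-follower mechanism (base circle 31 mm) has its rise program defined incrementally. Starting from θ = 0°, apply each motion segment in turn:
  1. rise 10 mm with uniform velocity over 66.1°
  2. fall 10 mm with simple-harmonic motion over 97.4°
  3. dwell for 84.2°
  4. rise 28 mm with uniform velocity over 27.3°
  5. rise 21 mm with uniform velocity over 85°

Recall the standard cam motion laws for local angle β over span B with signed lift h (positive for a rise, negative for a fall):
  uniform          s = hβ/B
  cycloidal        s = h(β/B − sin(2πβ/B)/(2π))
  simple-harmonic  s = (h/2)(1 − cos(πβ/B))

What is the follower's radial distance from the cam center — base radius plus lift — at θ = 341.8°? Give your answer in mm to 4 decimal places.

seg 1 [0°–66.1°] uniform, h=10: full span → s += 10 → s = 10.0000
seg 2 [66.1°–163.5°] simple-harmonic, h=-10: full span → s += -10 → s = 0.0000
seg 3 [163.5°–247.7°] dwell: s stays 0.0000
seg 4 [247.7°–275°] uniform, h=28: full span → s += 28 → s = 28.0000
seg 5 [275°–360°] uniform, h=21: θ=341.8° here. β=66.8, B=85. 21·66.8/85 = 16.5035 → s = 44.5035
radial distance = base radius + s = 31 + 44.5035 = 75.5035

75.5035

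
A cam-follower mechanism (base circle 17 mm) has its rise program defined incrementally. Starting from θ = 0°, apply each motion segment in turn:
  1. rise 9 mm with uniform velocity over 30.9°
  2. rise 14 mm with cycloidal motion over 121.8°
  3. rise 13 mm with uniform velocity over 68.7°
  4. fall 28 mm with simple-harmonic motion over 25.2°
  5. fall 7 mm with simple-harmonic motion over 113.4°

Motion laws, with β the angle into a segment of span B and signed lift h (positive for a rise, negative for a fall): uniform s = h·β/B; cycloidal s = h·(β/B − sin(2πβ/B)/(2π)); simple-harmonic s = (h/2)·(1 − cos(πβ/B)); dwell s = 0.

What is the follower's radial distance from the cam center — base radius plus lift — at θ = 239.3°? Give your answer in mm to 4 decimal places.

seg 1 [0°–30.9°] uniform, h=9: full span → s += 9 → s = 9.0000
seg 2 [30.9°–152.7°] cycloidal, h=14: full span → s += 14 → s = 23.0000
seg 3 [152.7°–221.4°] uniform, h=13: full span → s += 13 → s = 36.0000
seg 4 [221.4°–246.6°] simple-harmonic, h=-28: θ=239.3° here. β=17.9, B=25.2. -28/2·(1 − cos(π·0.7103)) = -22.5917 → s = 13.4083
radial distance = base radius + s = 17 + 13.4083 = 30.4083

30.4083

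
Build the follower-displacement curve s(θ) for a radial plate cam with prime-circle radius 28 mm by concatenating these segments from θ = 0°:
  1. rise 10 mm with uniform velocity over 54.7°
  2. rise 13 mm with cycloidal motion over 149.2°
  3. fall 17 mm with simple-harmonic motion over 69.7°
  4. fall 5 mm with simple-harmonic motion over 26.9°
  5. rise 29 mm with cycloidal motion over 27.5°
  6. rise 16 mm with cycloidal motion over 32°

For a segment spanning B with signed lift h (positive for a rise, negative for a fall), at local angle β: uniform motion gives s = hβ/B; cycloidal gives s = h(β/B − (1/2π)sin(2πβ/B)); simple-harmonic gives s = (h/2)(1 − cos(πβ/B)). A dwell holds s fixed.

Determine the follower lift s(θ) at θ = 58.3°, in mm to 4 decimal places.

seg 1 [0°–54.7°] uniform, h=10: full span → s += 10 → s = 10.0000
seg 2 [54.7°–203.9°] cycloidal, h=13: θ=58.3° here. β=3.6, B=149.2. 13·(0.0241 − sin(2π·0.0241)/(2π)) = 0.0012 → s = 10.0012

10.0012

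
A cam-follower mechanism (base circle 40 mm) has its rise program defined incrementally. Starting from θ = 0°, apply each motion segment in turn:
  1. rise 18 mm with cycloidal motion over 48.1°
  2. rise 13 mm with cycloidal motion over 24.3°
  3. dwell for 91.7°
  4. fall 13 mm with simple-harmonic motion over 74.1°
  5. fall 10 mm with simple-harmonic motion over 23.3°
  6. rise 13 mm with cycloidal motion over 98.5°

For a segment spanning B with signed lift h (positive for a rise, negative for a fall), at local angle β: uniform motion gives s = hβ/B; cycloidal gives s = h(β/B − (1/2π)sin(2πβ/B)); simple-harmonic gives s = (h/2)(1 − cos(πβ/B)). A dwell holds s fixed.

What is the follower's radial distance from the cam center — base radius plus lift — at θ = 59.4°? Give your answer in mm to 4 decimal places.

seg 1 [0°–48.1°] cycloidal, h=18: full span → s += 18 → s = 18.0000
seg 2 [48.1°–72.4°] cycloidal, h=13: θ=59.4° here. β=11.3, B=24.3. 13·(0.4650 − sin(2π·0.4650)/(2π)) = 5.5942 → s = 23.5942
radial distance = base radius + s = 40 + 23.5942 = 63.5942

63.5942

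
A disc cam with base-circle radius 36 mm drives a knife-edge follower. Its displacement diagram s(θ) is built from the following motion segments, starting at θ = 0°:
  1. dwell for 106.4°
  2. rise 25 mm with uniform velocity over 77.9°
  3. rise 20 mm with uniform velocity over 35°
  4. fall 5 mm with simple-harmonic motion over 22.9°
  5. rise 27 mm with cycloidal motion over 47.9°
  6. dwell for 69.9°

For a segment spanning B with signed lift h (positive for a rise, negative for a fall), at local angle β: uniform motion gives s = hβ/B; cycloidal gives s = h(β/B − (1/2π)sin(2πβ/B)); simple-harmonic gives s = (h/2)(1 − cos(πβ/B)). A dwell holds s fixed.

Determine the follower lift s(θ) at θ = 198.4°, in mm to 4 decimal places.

seg 1 [0°–106.4°] dwell: s stays 0.0000
seg 2 [106.4°–184.3°] uniform, h=25: full span → s += 25 → s = 25.0000
seg 3 [184.3°–219.3°] uniform, h=20: θ=198.4° here. β=14.1, B=35. 20·14.1/35 = 8.0571 → s = 33.0571

33.0571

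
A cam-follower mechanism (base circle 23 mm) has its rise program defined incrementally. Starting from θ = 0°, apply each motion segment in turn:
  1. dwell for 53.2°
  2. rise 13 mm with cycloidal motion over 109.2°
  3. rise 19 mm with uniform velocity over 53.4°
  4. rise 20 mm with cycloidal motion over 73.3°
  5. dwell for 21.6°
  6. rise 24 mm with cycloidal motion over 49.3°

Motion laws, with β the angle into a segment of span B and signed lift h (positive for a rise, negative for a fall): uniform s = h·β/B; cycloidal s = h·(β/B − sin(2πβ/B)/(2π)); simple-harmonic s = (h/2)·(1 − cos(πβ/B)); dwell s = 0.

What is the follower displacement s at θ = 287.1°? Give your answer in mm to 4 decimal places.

seg 1 [0°–53.2°] dwell: s stays 0.0000
seg 2 [53.2°–162.4°] cycloidal, h=13: full span → s += 13 → s = 13.0000
seg 3 [162.4°–215.8°] uniform, h=19: full span → s += 19 → s = 32.0000
seg 4 [215.8°–289.1°] cycloidal, h=20: θ=287.1° here. β=71.3, B=73.3. 20·(0.9727 − sin(2π·0.9727)/(2π)) = 19.9973 → s = 51.9973

51.9973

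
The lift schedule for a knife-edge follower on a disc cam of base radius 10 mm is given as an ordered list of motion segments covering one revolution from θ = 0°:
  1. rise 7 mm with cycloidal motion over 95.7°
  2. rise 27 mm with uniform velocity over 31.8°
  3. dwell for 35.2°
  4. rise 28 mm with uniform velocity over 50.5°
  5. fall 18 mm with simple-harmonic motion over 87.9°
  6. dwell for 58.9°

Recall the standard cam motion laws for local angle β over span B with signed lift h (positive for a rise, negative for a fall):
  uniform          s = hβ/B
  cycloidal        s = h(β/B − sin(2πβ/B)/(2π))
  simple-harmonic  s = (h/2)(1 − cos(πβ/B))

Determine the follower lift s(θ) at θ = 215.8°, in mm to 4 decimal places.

seg 1 [0°–95.7°] cycloidal, h=7: full span → s += 7 → s = 7.0000
seg 2 [95.7°–127.5°] uniform, h=27: full span → s += 27 → s = 34.0000
seg 3 [127.5°–162.7°] dwell: s stays 34.0000
seg 4 [162.7°–213.2°] uniform, h=28: full span → s += 28 → s = 62.0000
seg 5 [213.2°–301.1°] simple-harmonic, h=-18: θ=215.8° here. β=2.6, B=87.9. -18/2·(1 − cos(π·0.0296)) = -0.0388 → s = 61.9612

61.9612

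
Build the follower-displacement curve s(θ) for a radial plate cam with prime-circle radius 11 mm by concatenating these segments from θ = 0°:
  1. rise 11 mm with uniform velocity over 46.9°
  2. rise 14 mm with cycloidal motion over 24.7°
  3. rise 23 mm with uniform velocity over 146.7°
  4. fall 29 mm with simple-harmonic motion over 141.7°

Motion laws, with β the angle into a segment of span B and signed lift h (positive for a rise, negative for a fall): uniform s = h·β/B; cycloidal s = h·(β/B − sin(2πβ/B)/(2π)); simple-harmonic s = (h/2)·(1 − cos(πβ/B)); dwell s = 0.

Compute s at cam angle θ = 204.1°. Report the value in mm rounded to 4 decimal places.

seg 1 [0°–46.9°] uniform, h=11: full span → s += 11 → s = 11.0000
seg 2 [46.9°–71.6°] cycloidal, h=14: full span → s += 14 → s = 25.0000
seg 3 [71.6°–218.3°] uniform, h=23: θ=204.1° here. β=132.5, B=146.7. 23·132.5/146.7 = 20.7737 → s = 45.7737

45.7737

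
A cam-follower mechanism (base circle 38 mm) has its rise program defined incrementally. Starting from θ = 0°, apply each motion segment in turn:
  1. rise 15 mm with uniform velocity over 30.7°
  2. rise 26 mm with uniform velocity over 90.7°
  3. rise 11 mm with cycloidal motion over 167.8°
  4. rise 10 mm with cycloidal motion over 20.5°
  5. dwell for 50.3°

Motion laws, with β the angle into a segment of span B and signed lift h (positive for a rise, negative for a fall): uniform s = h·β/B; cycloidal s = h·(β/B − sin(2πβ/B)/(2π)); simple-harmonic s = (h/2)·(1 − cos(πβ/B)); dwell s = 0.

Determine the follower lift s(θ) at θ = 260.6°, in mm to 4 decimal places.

seg 1 [0°–30.7°] uniform, h=15: full span → s += 15 → s = 15.0000
seg 2 [30.7°–121.4°] uniform, h=26: full span → s += 26 → s = 41.0000
seg 3 [121.4°–289.2°] cycloidal, h=11: θ=260.6° here. β=139.2, B=167.8. 11·(0.8296 − sin(2π·0.8296)/(2π)) = 10.6616 → s = 51.6616

51.6616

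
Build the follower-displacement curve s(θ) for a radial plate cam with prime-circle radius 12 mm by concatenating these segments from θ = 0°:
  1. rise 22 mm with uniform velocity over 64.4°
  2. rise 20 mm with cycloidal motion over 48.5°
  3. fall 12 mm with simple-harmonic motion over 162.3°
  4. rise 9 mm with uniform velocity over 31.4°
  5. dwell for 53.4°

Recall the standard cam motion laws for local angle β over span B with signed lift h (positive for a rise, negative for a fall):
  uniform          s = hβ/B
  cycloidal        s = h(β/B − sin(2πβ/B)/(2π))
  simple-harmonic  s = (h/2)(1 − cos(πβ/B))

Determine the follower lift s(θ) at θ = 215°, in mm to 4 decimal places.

seg 1 [0°–64.4°] uniform, h=22: full span → s += 22 → s = 22.0000
seg 2 [64.4°–112.9°] cycloidal, h=20: full span → s += 20 → s = 42.0000
seg 3 [112.9°–275.2°] simple-harmonic, h=-12: θ=215° here. β=102.1, B=162.3. -12/2·(1 − cos(π·0.6291)) = -8.3670 → s = 33.6330

33.6330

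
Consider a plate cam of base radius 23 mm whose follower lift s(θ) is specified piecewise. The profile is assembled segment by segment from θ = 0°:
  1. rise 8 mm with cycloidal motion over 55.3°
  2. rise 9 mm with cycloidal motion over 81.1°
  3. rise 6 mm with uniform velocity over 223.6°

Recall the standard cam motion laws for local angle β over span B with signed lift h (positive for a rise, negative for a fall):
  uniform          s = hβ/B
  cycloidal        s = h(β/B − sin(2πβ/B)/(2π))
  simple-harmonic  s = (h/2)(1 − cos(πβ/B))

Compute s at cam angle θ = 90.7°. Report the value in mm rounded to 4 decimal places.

seg 1 [0°–55.3°] cycloidal, h=8: full span → s += 8 → s = 8.0000
seg 2 [55.3°–136.4°] cycloidal, h=9: θ=90.7° here. β=35.4, B=81.1. 9·(0.4365 − sin(2π·0.4365)/(2π)) = 3.3720 → s = 11.3720

11.3720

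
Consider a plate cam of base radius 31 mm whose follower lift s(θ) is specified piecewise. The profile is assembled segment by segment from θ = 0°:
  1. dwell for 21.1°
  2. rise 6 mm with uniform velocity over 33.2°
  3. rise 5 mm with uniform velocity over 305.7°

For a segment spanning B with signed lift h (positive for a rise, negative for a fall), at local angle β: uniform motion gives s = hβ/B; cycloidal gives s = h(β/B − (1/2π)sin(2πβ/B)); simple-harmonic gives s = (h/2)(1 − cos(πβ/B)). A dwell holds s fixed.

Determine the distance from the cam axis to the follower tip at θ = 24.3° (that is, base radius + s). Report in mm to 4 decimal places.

seg 1 [0°–21.1°] dwell: s stays 0.0000
seg 2 [21.1°–54.3°] uniform, h=6: θ=24.3° here. β=3.2, B=33.2. 6·3.2/33.2 = 0.5783 → s = 0.5783
radial distance = base radius + s = 31 + 0.5783 = 31.5783

31.5783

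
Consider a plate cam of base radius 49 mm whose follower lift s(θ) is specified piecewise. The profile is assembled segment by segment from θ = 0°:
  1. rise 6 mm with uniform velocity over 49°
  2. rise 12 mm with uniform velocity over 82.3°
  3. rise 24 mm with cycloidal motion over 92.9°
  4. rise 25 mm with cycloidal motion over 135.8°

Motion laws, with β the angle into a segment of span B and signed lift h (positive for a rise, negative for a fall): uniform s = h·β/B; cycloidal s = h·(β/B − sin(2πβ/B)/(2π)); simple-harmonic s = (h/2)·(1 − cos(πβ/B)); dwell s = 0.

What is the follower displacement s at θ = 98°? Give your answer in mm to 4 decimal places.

seg 1 [0°–49°] uniform, h=6: full span → s += 6 → s = 6.0000
seg 2 [49°–131.3°] uniform, h=12: θ=98° here. β=49, B=82.3. 12·49/82.3 = 7.1446 → s = 13.1446

13.1446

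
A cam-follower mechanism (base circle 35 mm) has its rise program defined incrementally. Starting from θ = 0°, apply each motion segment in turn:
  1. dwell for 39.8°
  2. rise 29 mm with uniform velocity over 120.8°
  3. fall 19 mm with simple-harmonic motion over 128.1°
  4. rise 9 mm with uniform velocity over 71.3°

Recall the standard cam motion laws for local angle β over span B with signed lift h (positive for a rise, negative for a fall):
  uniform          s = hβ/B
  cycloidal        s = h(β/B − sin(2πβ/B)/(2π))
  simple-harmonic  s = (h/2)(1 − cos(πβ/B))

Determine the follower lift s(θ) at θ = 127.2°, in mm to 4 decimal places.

seg 1 [0°–39.8°] dwell: s stays 0.0000
seg 2 [39.8°–160.6°] uniform, h=29: θ=127.2° here. β=87.4, B=120.8. 29·87.4/120.8 = 20.9818 → s = 20.9818

20.9818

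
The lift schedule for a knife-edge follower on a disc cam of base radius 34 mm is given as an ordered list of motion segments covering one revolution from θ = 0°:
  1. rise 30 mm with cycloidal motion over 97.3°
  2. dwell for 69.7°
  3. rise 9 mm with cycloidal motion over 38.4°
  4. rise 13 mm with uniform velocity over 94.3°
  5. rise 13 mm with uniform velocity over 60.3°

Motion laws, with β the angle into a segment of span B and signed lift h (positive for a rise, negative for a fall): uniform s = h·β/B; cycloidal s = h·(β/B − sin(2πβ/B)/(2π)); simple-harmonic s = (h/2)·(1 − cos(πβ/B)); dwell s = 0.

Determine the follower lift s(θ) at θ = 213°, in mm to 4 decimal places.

seg 1 [0°–97.3°] cycloidal, h=30: full span → s += 30 → s = 30.0000
seg 2 [97.3°–167°] dwell: s stays 30.0000
seg 3 [167°–205.4°] cycloidal, h=9: full span → s += 9 → s = 39.0000
seg 4 [205.4°–299.7°] uniform, h=13: θ=213° here. β=7.6, B=94.3. 13·7.6/94.3 = 1.0477 → s = 40.0477

40.0477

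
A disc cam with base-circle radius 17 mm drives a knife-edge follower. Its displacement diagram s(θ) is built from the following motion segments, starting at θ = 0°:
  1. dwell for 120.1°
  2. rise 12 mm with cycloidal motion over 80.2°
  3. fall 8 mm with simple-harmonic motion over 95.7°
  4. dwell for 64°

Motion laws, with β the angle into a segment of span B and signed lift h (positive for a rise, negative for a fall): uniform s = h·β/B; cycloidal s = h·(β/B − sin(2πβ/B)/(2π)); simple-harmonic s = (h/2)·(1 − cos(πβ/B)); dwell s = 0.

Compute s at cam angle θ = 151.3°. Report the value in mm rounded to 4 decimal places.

seg 1 [0°–120.1°] dwell: s stays 0.0000
seg 2 [120.1°–200.3°] cycloidal, h=12: θ=151.3° here. β=31.2, B=80.2. 12·(0.3890 − sin(2π·0.3890)/(2π)) = 3.4420 → s = 3.4420

3.4420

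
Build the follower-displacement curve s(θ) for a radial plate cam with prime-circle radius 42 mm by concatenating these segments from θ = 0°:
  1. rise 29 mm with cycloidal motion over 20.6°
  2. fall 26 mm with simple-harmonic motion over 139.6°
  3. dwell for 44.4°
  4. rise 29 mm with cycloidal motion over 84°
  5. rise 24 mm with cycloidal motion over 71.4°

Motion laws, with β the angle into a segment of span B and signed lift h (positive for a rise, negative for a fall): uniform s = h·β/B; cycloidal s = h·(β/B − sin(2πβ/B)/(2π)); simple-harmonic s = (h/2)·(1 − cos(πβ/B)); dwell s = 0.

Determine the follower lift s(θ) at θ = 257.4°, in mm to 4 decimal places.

seg 1 [0°–20.6°] cycloidal, h=29: full span → s += 29 → s = 29.0000
seg 2 [20.6°–160.2°] simple-harmonic, h=-26: full span → s += -26 → s = 3.0000
seg 3 [160.2°–204.6°] dwell: s stays 3.0000
seg 4 [204.6°–288.6°] cycloidal, h=29: θ=257.4° here. β=52.8, B=84. 29·(0.6286 − sin(2π·0.6286)/(2π)) = 21.5646 → s = 24.5646

24.5646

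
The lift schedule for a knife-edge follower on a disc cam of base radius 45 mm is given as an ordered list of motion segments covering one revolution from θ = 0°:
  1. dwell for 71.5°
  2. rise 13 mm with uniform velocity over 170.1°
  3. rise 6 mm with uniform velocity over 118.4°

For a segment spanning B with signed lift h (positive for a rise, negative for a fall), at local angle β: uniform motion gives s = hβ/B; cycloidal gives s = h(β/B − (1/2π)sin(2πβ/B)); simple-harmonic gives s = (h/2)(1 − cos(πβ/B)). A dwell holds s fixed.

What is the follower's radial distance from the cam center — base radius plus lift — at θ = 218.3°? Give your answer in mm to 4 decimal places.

seg 1 [0°–71.5°] dwell: s stays 0.0000
seg 2 [71.5°–241.6°] uniform, h=13: θ=218.3° here. β=146.8, B=170.1. 13·146.8/170.1 = 11.2193 → s = 11.2193
radial distance = base radius + s = 45 + 11.2193 = 56.2193

56.2193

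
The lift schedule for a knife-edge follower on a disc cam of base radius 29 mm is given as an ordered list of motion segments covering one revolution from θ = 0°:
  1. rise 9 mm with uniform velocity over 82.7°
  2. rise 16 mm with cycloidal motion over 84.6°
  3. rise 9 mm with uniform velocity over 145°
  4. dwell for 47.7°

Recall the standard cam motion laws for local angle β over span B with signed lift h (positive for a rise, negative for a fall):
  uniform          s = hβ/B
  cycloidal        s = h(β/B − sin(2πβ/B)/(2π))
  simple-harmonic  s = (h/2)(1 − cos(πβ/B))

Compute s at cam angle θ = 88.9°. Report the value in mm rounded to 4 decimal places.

seg 1 [0°–82.7°] uniform, h=9: full span → s += 9 → s = 9.0000
seg 2 [82.7°–167.3°] cycloidal, h=16: θ=88.9° here. β=6.2, B=84.6. 16·(0.0733 − sin(2π·0.0733)/(2π)) = 0.0410 → s = 9.0410

9.0410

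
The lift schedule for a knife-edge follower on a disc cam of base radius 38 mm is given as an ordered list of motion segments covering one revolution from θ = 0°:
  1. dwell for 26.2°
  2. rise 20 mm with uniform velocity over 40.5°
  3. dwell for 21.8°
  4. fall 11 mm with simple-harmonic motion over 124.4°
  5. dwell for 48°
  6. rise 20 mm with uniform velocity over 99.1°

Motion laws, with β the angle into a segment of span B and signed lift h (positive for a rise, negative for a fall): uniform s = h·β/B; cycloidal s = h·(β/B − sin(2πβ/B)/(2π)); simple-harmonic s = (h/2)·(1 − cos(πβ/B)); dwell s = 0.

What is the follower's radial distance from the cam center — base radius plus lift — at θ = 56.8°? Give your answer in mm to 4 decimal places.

seg 1 [0°–26.2°] dwell: s stays 0.0000
seg 2 [26.2°–66.7°] uniform, h=20: θ=56.8° here. β=30.6, B=40.5. 20·30.6/40.5 = 15.1111 → s = 15.1111
radial distance = base radius + s = 38 + 15.1111 = 53.1111

53.1111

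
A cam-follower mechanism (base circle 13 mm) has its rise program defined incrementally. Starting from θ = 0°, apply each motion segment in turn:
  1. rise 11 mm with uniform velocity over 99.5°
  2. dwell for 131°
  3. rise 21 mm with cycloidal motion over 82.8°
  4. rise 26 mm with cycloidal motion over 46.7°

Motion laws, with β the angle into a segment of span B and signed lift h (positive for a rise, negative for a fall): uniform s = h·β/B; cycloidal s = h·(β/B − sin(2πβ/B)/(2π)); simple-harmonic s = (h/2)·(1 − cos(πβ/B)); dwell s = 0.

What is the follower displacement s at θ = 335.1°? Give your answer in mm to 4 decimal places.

seg 1 [0°–99.5°] uniform, h=11: full span → s += 11 → s = 11.0000
seg 2 [99.5°–230.5°] dwell: s stays 11.0000
seg 3 [230.5°–313.3°] cycloidal, h=21: full span → s += 21 → s = 32.0000
seg 4 [313.3°–360°] cycloidal, h=26: θ=335.1° here. β=21.8, B=46.7. 26·(0.4668 − sin(2π·0.4668)/(2π)) = 11.2803 → s = 43.2803

43.2803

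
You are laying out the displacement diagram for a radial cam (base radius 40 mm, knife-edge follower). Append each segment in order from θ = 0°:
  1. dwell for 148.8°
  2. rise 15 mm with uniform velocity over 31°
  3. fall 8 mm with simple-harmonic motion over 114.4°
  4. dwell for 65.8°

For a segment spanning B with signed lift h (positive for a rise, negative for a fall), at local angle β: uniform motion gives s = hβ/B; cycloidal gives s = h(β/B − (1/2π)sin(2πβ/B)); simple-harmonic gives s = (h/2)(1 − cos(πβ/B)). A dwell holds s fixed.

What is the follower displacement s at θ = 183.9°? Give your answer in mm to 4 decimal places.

seg 1 [0°–148.8°] dwell: s stays 0.0000
seg 2 [148.8°–179.8°] uniform, h=15: full span → s += 15 → s = 15.0000
seg 3 [179.8°–294.2°] simple-harmonic, h=-8: θ=183.9° here. β=4.1, B=114.4. -8/2·(1 − cos(π·0.0358)) = -0.0253 → s = 14.9747

14.9747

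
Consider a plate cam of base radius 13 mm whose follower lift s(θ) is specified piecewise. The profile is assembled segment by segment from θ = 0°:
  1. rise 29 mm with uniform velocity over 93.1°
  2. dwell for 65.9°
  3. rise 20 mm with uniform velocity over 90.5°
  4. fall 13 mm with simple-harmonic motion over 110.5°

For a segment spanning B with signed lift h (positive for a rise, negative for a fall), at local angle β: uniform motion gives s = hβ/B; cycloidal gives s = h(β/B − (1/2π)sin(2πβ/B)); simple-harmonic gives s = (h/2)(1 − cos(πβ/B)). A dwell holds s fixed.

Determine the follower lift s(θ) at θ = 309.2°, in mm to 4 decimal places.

seg 1 [0°–93.1°] uniform, h=29: full span → s += 29 → s = 29.0000
seg 2 [93.1°–159°] dwell: s stays 29.0000
seg 3 [159°–249.5°] uniform, h=20: full span → s += 20 → s = 49.0000
seg 4 [249.5°–360°] simple-harmonic, h=-13: θ=309.2° here. β=59.7, B=110.5. -13/2·(1 − cos(π·0.5403)) = -7.3202 → s = 41.6798

41.6798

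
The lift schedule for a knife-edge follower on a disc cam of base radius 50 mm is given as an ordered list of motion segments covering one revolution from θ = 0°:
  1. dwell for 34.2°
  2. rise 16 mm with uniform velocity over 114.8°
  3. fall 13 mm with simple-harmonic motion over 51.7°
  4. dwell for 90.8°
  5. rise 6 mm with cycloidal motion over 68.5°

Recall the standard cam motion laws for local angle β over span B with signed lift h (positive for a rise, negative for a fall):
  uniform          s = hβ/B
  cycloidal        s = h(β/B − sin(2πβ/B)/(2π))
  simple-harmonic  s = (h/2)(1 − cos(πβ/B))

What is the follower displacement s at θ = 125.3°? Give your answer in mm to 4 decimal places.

seg 1 [0°–34.2°] dwell: s stays 0.0000
seg 2 [34.2°–149°] uniform, h=16: θ=125.3° here. β=91.1, B=114.8. 16·91.1/114.8 = 12.6969 → s = 12.6969

12.6969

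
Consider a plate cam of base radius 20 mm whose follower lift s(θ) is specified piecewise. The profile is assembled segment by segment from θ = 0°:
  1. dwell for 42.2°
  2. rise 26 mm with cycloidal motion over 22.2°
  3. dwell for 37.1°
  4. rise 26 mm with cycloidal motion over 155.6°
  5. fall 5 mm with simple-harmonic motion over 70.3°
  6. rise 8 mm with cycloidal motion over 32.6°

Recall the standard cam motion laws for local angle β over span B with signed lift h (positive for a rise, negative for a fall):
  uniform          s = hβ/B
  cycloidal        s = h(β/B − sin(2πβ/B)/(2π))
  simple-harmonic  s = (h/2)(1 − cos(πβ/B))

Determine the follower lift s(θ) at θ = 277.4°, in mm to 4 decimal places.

seg 1 [0°–42.2°] dwell: s stays 0.0000
seg 2 [42.2°–64.4°] cycloidal, h=26: full span → s += 26 → s = 26.0000
seg 3 [64.4°–101.5°] dwell: s stays 26.0000
seg 4 [101.5°–257.1°] cycloidal, h=26: full span → s += 26 → s = 52.0000
seg 5 [257.1°–327.4°] simple-harmonic, h=-5: θ=277.4° here. β=20.3, B=70.3. -5/2·(1 − cos(π·0.2888)) = -0.9601 → s = 51.0399

51.0399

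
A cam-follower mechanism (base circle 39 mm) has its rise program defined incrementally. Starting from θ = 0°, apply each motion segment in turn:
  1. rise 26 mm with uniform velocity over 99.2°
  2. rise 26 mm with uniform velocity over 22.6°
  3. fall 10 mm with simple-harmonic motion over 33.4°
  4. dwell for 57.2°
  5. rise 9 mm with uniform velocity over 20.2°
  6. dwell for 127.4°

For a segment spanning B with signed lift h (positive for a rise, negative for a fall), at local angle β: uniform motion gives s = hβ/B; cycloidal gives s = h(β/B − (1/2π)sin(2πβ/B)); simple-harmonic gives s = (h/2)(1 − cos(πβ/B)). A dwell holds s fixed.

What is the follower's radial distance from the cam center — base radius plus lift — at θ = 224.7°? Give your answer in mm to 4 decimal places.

seg 1 [0°–99.2°] uniform, h=26: full span → s += 26 → s = 26.0000
seg 2 [99.2°–121.8°] uniform, h=26: full span → s += 26 → s = 52.0000
seg 3 [121.8°–155.2°] simple-harmonic, h=-10: full span → s += -10 → s = 42.0000
seg 4 [155.2°–212.4°] dwell: s stays 42.0000
seg 5 [212.4°–232.6°] uniform, h=9: θ=224.7° here. β=12.3, B=20.2. 9·12.3/20.2 = 5.4802 → s = 47.4802
radial distance = base radius + s = 39 + 47.4802 = 86.4802

86.4802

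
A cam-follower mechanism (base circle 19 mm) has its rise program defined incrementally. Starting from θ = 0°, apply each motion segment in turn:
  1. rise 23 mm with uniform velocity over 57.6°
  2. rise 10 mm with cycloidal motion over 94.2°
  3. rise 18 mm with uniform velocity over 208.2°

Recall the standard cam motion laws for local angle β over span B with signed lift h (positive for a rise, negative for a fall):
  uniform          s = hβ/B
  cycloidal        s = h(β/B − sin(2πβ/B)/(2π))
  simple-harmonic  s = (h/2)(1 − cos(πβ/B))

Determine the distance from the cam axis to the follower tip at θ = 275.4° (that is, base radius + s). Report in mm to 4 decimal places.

seg 1 [0°–57.6°] uniform, h=23: full span → s += 23 → s = 23.0000
seg 2 [57.6°–151.8°] cycloidal, h=10: full span → s += 10 → s = 33.0000
seg 3 [151.8°–360°] uniform, h=18: θ=275.4° here. β=123.6, B=208.2. 18·123.6/208.2 = 10.6859 → s = 43.6859
radial distance = base radius + s = 19 + 43.6859 = 62.6859

62.6859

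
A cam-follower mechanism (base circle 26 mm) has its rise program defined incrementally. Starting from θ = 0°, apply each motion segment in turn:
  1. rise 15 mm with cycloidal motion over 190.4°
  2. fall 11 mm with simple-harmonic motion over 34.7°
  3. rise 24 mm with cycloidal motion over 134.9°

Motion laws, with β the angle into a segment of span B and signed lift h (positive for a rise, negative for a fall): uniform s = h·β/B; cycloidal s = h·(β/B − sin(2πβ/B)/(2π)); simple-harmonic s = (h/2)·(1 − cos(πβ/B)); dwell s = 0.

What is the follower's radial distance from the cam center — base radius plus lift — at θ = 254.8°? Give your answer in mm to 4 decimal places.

seg 1 [0°–190.4°] cycloidal, h=15: full span → s += 15 → s = 15.0000
seg 2 [190.4°–225.1°] simple-harmonic, h=-11: full span → s += -11 → s = 4.0000
seg 3 [225.1°–360°] cycloidal, h=24: θ=254.8° here. β=29.7, B=134.9. 24·(0.2202 − sin(2π·0.2202)/(2π)) = 1.5311 → s = 5.5311
radial distance = base radius + s = 26 + 5.5311 = 31.5311

31.5311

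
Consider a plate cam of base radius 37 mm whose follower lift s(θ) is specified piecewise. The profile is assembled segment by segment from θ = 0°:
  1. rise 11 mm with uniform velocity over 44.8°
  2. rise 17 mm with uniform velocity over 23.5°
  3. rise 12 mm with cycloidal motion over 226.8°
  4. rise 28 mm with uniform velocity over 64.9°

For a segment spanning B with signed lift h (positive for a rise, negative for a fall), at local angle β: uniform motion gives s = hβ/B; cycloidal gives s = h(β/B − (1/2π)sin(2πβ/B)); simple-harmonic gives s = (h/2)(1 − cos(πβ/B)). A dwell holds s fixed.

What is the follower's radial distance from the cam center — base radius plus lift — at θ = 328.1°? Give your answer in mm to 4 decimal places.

seg 1 [0°–44.8°] uniform, h=11: full span → s += 11 → s = 11.0000
seg 2 [44.8°–68.3°] uniform, h=17: full span → s += 17 → s = 28.0000
seg 3 [68.3°–295.1°] cycloidal, h=12: full span → s += 12 → s = 40.0000
seg 4 [295.1°–360°] uniform, h=28: θ=328.1° here. β=33, B=64.9. 28·33/64.9 = 14.2373 → s = 54.2373
radial distance = base radius + s = 37 + 54.2373 = 91.2373

91.2373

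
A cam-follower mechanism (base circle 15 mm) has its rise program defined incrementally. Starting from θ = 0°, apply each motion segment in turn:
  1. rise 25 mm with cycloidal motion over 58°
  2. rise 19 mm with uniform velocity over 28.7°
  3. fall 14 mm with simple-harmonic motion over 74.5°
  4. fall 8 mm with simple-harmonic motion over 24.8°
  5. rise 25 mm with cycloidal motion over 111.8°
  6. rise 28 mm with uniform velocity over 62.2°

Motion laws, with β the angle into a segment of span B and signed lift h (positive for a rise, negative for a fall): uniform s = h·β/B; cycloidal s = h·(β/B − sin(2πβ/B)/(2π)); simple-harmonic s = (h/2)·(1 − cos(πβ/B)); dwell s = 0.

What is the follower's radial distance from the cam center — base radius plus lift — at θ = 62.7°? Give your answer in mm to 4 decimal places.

seg 1 [0°–58°] cycloidal, h=25: full span → s += 25 → s = 25.0000
seg 2 [58°–86.7°] uniform, h=19: θ=62.7° here. β=4.7, B=28.7. 19·4.7/28.7 = 3.1115 → s = 28.1115
radial distance = base radius + s = 15 + 28.1115 = 43.1115

43.1115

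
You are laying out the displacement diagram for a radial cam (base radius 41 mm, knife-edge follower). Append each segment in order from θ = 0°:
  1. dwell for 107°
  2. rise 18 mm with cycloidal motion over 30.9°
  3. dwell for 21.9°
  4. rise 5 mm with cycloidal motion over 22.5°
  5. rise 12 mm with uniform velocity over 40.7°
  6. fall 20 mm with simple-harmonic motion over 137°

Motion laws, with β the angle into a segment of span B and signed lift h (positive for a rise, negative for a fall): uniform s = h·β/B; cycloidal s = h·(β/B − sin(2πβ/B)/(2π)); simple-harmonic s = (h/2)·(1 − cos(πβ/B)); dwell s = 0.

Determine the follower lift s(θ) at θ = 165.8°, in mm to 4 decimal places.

seg 1 [0°–107°] dwell: s stays 0.0000
seg 2 [107°–137.9°] cycloidal, h=18: full span → s += 18 → s = 18.0000
seg 3 [137.9°–159.8°] dwell: s stays 18.0000
seg 4 [159.8°–182.3°] cycloidal, h=5: θ=165.8° here. β=6, B=22.5. 5·(0.2667 − sin(2π·0.2667)/(2π)) = 0.5419 → s = 18.5419

18.5419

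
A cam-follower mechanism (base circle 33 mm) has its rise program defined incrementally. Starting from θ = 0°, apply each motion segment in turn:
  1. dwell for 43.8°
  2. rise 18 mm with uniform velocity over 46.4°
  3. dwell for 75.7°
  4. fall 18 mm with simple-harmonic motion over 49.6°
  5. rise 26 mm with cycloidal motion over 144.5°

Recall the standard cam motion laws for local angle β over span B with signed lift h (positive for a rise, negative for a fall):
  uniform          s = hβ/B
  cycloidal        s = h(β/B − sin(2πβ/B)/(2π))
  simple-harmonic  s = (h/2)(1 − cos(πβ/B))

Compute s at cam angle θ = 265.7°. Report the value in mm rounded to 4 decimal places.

seg 1 [0°–43.8°] dwell: s stays 0.0000
seg 2 [43.8°–90.2°] uniform, h=18: full span → s += 18 → s = 18.0000
seg 3 [90.2°–165.9°] dwell: s stays 18.0000
seg 4 [165.9°–215.5°] simple-harmonic, h=-18: full span → s += -18 → s = 0.0000
seg 5 [215.5°–360°] cycloidal, h=26: θ=265.7° here. β=50.2, B=144.5. 26·(0.3474 − sin(2π·0.3474)/(2π)) = 5.6456 → s = 5.6456

5.6456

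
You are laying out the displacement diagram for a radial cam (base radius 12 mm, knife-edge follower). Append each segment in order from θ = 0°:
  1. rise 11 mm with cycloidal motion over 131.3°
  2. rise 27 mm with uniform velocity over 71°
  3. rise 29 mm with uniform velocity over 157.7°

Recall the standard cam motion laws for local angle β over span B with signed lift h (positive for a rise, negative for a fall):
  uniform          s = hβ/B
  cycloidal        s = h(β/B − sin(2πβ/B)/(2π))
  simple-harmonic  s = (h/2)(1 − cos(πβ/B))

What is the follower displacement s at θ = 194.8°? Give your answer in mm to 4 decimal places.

seg 1 [0°–131.3°] cycloidal, h=11: full span → s += 11 → s = 11.0000
seg 2 [131.3°–202.3°] uniform, h=27: θ=194.8° here. β=63.5, B=71. 27·63.5/71 = 24.1479 → s = 35.1479

35.1479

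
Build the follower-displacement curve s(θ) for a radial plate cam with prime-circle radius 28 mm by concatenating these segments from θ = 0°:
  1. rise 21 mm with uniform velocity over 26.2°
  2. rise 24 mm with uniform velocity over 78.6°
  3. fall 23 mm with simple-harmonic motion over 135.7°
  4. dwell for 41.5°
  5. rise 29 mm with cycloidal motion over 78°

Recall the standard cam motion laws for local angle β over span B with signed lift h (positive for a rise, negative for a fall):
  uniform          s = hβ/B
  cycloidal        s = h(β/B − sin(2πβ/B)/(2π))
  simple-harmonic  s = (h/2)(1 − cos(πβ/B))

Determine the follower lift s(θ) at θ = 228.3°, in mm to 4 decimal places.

seg 1 [0°–26.2°] uniform, h=21: full span → s += 21 → s = 21.0000
seg 2 [26.2°–104.8°] uniform, h=24: full span → s += 24 → s = 45.0000
seg 3 [104.8°–240.5°] simple-harmonic, h=-23: θ=228.3° here. β=123.5, B=135.7. -23/2·(1 − cos(π·0.9101)) = -22.5443 → s = 22.4557

22.4557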